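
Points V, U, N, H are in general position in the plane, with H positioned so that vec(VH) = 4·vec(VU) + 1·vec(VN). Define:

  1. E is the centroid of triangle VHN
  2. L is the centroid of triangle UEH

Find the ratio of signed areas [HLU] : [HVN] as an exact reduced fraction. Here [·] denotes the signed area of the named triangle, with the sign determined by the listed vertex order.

[HLU]:[HVN] = -5/36

Assign V = (0, 0), U = (1, 0), N = (0, 1), H = (4, 1) — the answer is frame-independent, so this choice is without loss of generality.
1. E is the centroid of triangle VHN ⇒ E = (4/3, 2/3)
2. L is the centroid of triangle UEH ⇒ L = (19/9, 5/9)
2·[HLU] = 5/9, 2·[HVN] = -4
[HLU]:[HVN] = 5/9:-4 = -5/36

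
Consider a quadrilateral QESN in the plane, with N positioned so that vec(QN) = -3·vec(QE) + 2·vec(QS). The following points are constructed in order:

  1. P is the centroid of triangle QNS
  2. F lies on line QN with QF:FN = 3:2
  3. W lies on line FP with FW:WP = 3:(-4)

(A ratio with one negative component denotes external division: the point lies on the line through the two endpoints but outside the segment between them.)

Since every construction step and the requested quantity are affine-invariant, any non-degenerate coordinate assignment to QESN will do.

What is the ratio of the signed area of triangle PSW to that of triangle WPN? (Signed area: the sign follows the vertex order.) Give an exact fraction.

Choose coordinates Q = (0, 0), E = (1, 0), S = (0, 1), N = (-3, 2).
1. P is the centroid of triangle QNS ⇒ P = (-1, 1)
2. F lies on line QN with QF:FN = 3:2 ⇒ F = (-9/5, 6/5)
3. W lies on line FP with FW:WP = 3:(-4) ⇒ W = (-21/5, 9/5)
2·[PSW] = 4/5, 2·[WPN] = 8/5
[PSW]:[WPN] = 4/5:8/5 = 1/2

[PSW]:[WPN] = 1/2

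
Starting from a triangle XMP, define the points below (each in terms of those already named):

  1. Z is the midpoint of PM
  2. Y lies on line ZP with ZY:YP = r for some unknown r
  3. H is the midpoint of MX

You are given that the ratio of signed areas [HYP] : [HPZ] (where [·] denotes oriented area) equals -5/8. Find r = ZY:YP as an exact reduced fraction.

r = 3/5

Assign X = (0, 0), M = (1, 0), P = (0, 1) — the answer is frame-independent, so this choice is without loss of generality.
1. Z is the midpoint of PM ⇒ Z = (1/2, 1/2)
2. With ZY:YP = r, write λ = r/(r+1) so Y = Z + λ·(P−Z); Y is affine-linear in λ
3. H is the midpoint of MX ⇒ H = (1/2, 0)
Every point depending on Y is an affine combination of Y and λ-independent points, so each such coordinate is linear in λ; the λ² term in each signed area is a multiple of (P−Z)×(P−Z) = 0, so 2·[HYP] and 2·[HPZ] are each linear in λ. Evaluating at λ=0 and λ=1:
  2·[HYP] = -1/4·λ + 1/4,   2·[HPZ] = -1/4
So [HYP]:[HPZ] = (-1/4·λ + 1/4) / (-1/4). Setting this equal to -5/8:
  -1/4·λ + 1/4 = -5/8·(-1/4)  ⇒  λ = 3/8
Then r = λ/(1−λ) = (3/8)/(5/8) = 3/5. Check: with r = 3/5, Y = (5/16, 11/16) and [HYP]:[HPZ] = -5/8 as required.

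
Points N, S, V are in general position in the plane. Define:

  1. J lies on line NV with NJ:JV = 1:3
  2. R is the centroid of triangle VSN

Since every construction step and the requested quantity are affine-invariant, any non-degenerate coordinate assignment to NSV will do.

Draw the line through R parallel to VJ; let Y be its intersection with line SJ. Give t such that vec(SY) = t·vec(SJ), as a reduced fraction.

Set N = (0, 0), S = (1, 0), V = (0, 1); any affine frame gives the same invariant.
1. J lies on line NV with NJ:JV = 1:3 ⇒ J = (0, 1/4)
2. R is the centroid of triangle VSN ⇒ R = (1/3, 1/3)
through R parallel to VJ: direction (0, -3/4); meets SJ at Y = (1/3, 1/6)
Y = S + t·(J−S) with t = 2/3

t = 2/3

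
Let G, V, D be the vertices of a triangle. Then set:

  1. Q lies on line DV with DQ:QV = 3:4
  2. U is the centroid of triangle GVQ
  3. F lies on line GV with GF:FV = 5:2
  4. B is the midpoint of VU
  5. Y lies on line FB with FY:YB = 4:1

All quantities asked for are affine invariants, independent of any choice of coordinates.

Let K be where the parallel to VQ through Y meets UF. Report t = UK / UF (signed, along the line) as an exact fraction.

t = 3

Set G = (0, 0), V = (1, 0), D = (0, 1); any affine frame gives the same invariant.
1. Q lies on line DV with DQ:QV = 3:4 ⇒ Q = (3/7, 4/7)
2. U is the centroid of triangle GVQ ⇒ U = (10/21, 4/21)
3. F lies on line GV with GF:FV = 5:2 ⇒ F = (5/7, 0)
4. B is the midpoint of VU ⇒ B = (31/42, 2/21)
5. Y lies on line FB with FY:YB = 4:1 ⇒ Y = (11/15, 8/105)
through Y parallel to VQ: direction (-4/7, 4/7); meets UF at K = (25/21, -8/21)
K = U + t·(F−U) with t = 3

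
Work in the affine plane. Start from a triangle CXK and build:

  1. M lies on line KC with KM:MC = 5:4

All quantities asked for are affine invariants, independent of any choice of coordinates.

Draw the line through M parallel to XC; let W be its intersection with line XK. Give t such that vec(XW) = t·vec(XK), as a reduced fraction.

t = 4/9

Set C = (0, 0), X = (1, 0), K = (0, 1); any affine frame gives the same invariant.
1. M lies on line KC with KM:MC = 5:4 ⇒ M = (0, 4/9)
through M parallel to XC: direction (-1, 0); meets XK at W = (5/9, 4/9)
W = X + t·(K−X) with t = 4/9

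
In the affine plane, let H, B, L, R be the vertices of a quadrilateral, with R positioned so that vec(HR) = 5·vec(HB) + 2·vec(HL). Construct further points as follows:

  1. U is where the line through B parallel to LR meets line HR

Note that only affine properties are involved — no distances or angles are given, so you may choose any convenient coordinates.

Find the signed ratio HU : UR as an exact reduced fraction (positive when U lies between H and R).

Set H = (0, 0), B = (1, 0), L = (0, 1), R = (5, 2); any affine frame gives the same invariant.
1. U is where the line through B parallel to LR meets line HR ⇒ U = (-1, -2/5)
U = H + t·(R−H) with t = -1/5, so HU:UR = t:(1−t) = -1/5:6/5

HU:UR = -1/6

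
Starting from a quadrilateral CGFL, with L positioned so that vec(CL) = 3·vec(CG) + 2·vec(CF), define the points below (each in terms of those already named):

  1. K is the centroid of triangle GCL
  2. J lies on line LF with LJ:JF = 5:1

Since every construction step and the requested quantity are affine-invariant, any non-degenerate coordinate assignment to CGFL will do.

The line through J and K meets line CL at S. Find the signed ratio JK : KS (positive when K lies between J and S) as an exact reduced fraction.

JK:KS = -19/4

Assign C = (0, 0), G = (1, 0), F = (0, 1), L = (3, 2) — the answer is frame-independent, so this choice is without loss of generality.
1. K is the centroid of triangle GCL ⇒ K = (4/3, 2/3)
2. J lies on line LF with LJ:JF = 5:1 ⇒ J = (1/2, 7/6)
line JK meets CL at S = (22/19, 44/57)
K = J + t·(S−J) with t = 19/15, so JK:KS = 19/15:-4/15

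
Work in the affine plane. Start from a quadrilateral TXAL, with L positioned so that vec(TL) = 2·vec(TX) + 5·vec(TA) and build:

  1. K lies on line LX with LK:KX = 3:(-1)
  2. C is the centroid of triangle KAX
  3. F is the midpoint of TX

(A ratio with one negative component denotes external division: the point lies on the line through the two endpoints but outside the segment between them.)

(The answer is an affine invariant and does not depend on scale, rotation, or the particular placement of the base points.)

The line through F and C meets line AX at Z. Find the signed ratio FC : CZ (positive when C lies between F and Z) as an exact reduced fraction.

FC:CZ = -1/2

Work in coordinates with T = (0, 0), X = (1, 0), A = (0, 1), L = (2, 5).
1. K lies on line LX with LK:KX = 3:(-1) ⇒ K = (1/2, -5/2)
2. C is the centroid of triangle KAX ⇒ C = (1/2, -1/2)
3. F is the midpoint of TX ⇒ F = (1/2, 0)
line FC meets AX at Z = (1/2, 1/2)
C = F + t·(Z−F) with t = -1, so FC:CZ = -1:2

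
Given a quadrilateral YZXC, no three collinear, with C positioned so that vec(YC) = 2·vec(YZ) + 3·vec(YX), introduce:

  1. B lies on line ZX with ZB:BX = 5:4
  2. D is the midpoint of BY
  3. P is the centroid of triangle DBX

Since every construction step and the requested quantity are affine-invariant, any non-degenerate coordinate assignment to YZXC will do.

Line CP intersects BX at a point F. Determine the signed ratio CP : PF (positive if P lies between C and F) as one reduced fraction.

CP:PF = -25

Work in coordinates with Y = (0, 0), Z = (1, 0), X = (0, 1), C = (2, 3).
1. B lies on line ZX with ZB:BX = 5:4 ⇒ B = (4/9, 5/9)
2. D is the midpoint of BY ⇒ D = (2/9, 5/18)
3. P is the centroid of triangle DBX ⇒ P = (2/9, 11/18)
line CP meets BX at F = (22/75, 53/75)
P = C + t·(F−C) with t = 25/24, so CP:PF = 25/24:-1/24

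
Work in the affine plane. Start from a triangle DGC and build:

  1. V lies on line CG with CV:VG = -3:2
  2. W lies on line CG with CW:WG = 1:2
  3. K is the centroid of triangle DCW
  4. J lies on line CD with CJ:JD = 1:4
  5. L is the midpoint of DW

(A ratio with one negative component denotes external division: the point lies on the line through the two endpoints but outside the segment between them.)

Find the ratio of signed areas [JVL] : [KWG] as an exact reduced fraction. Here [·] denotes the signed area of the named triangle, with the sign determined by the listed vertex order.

[JVL]:[KWG] = 21/5

Set D = (0, 0), G = (1, 0), C = (0, 1); any affine frame gives the same invariant.
1. V lies on line CG with CV:VG = -3:2 ⇒ V = (3, -2)
2. W lies on line CG with CW:WG = 1:2 ⇒ W = (1/3, 2/3)
3. K is the centroid of triangle DCW ⇒ K = (1/9, 5/9)
4. J lies on line CD with CJ:JD = 1:4 ⇒ J = (0, 4/5)
5. L is the midpoint of DW ⇒ L = (1/6, 1/3)
2·[JVL] = -14/15, 2·[KWG] = -2/9
[JVL]:[KWG] = -14/15:-2/9 = 21/5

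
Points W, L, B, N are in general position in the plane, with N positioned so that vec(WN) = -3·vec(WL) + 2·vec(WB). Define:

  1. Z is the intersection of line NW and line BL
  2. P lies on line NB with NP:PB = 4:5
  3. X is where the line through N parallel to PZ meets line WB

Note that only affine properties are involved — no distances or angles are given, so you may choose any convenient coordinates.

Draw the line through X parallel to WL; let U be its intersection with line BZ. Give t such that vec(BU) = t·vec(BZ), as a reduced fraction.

t = 3/7

Work in coordinates with W = (0, 0), L = (1, 0), B = (0, 1), N = (-3, 2).
1. Z is the intersection of line NW and line BL ⇒ Z = (3, -2)
2. P lies on line NB with NP:PB = 4:5 ⇒ P = (-5/3, 14/9)
3. X is where the line through N parallel to PZ meets line WB ⇒ X = (0, -2/7)
through X parallel to WL: direction (1, 0); meets BZ at U = (9/7, -2/7)
U = B + t·(Z−B) with t = 3/7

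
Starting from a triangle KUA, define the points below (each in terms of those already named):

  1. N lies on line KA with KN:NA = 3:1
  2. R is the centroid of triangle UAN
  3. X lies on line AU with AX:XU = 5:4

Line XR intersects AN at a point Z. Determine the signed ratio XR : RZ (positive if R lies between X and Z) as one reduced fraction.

XR:RZ = 2/3

Choose coordinates K = (0, 0), U = (1, 0), A = (0, 1).
1. N lies on line KA with KN:NA = 3:1 ⇒ N = (0, 3/4)
2. R is the centroid of triangle UAN ⇒ R = (1/3, 7/12)
3. X lies on line AU with AX:XU = 5:4 ⇒ X = (5/9, 4/9)
line XR meets AN at Z = (0, 19/24)
R = X + t·(Z−X) with t = 2/5, so XR:RZ = 2/5:3/5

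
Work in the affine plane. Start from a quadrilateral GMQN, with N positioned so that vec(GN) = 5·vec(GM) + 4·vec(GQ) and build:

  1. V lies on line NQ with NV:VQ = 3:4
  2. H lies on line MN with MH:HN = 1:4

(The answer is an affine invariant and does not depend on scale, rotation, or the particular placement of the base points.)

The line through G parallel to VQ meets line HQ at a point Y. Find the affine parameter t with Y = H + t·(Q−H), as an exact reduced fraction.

Set G = (0, 0), M = (1, 0), Q = (0, 1), N = (5, 4); any affine frame gives the same invariant.
1. V lies on line NQ with NV:VQ = 3:4 ⇒ V = (20/7, 19/7)
2. H lies on line MN with MH:HN = 1:4 ⇒ H = (9/5, 4/5)
through G parallel to VQ: direction (-20/7, -12/7); meets HQ at Y = (45/32, 27/32)
Y = H + t·(Q−H) with t = 7/32

t = 7/32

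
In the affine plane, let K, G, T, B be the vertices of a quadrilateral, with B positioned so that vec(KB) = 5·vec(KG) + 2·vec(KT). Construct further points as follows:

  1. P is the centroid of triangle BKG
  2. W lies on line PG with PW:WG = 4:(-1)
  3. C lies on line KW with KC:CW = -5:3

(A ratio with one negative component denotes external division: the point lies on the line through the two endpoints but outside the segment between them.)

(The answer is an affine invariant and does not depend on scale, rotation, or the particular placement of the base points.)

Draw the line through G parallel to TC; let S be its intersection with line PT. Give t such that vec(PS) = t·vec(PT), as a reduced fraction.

Choose coordinates K = (0, 0), G = (1, 0), T = (0, 1), B = (5, 2).
1. P is the centroid of triangle BKG ⇒ P = (2, 2/3)
2. W lies on line PG with PW:WG = 4:(-1) ⇒ W = (2/3, -2/9)
3. C lies on line KW with KC:CW = -5:3 ⇒ C = (5/3, -5/9)
through G parallel to TC: direction (5/3, -14/9); meets PT at S = (-2/23, 70/69)
S = P + t·(T−P) with t = 24/23

t = 24/23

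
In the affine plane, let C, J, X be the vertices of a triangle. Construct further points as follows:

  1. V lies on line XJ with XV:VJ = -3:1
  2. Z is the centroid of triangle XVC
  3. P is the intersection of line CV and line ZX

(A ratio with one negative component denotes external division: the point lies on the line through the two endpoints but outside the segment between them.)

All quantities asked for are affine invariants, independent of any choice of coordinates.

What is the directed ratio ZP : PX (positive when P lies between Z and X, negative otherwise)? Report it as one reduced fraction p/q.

ZP:PX = -1/3

Set C = (0, 0), J = (1, 0), X = (0, 1); any affine frame gives the same invariant.
1. V lies on line XJ with XV:VJ = -3:1 ⇒ V = (3/2, -1/2)
2. Z is the centroid of triangle XVC ⇒ Z = (1/2, 1/6)
3. P is the intersection of line CV and line ZX ⇒ P = (3/4, -1/4)
P = Z + t·(X−Z) with t = -1/2, so ZP:PX = t:(1−t) = -1/2:3/2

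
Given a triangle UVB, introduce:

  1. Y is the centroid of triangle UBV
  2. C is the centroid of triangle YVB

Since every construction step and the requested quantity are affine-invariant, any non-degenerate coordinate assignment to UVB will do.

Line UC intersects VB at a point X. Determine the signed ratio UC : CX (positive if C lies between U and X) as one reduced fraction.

UC:CX = 8

Assign U = (0, 0), V = (1, 0), B = (0, 1) — the answer is frame-independent, so this choice is without loss of generality.
1. Y is the centroid of triangle UBV ⇒ Y = (1/3, 1/3)
2. C is the centroid of triangle YVB ⇒ C = (4/9, 4/9)
line UC meets VB at X = (1/2, 1/2)
C = U + t·(X−U) with t = 8/9, so UC:CX = 8/9:1/9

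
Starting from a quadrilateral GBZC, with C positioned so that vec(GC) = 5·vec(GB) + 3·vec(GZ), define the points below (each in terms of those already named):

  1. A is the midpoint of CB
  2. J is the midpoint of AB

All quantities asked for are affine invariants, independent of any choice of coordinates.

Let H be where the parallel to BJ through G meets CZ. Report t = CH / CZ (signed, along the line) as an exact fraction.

Set G = (0, 0), B = (1, 0), Z = (0, 1), C = (5, 3); any affine frame gives the same invariant.
1. A is the midpoint of CB ⇒ A = (3, 3/2)
2. J is the midpoint of AB ⇒ J = (2, 3/4)
through G parallel to BJ: direction (1, 3/4); meets CZ at H = (20/7, 15/7)
H = C + t·(Z−C) with t = 3/7

t = 3/7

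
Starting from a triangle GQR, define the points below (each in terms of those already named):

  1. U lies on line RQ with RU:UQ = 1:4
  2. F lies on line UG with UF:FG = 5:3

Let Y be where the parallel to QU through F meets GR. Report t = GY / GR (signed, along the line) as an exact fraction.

t = 3/8

Set G = (0, 0), Q = (1, 0), R = (0, 1); any affine frame gives the same invariant.
1. U lies on line RQ with RU:UQ = 1:4 ⇒ U = (1/5, 4/5)
2. F lies on line UG with UF:FG = 5:3 ⇒ F = (3/40, 3/10)
through F parallel to QU: direction (-4/5, 4/5); meets GR at Y = (0, 3/8)
Y = G + t·(R−G) with t = 3/8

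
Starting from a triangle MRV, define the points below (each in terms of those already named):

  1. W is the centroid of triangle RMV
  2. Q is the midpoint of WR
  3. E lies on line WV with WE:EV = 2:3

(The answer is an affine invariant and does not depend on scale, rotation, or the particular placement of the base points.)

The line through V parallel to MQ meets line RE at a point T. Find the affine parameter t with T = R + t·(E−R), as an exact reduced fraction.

Assign M = (0, 0), R = (1, 0), V = (0, 1) — the answer is frame-independent, so this choice is without loss of generality.
1. W is the centroid of triangle RMV ⇒ W = (1/3, 1/3)
2. Q is the midpoint of WR ⇒ Q = (2/3, 1/6)
3. E lies on line WV with WE:EV = 2:3 ⇒ E = (1/5, 3/5)
through V parallel to MQ: direction (2/3, 1/6); meets RE at T = (-1/4, 15/16)
T = R + t·(E−R) with t = 25/16

t = 25/16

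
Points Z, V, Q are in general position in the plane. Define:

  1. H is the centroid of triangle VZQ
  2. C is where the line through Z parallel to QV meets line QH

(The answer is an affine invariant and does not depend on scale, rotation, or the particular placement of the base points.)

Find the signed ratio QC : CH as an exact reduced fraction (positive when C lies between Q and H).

Set Z = (0, 0), V = (1, 0), Q = (0, 1); any affine frame gives the same invariant.
1. H is the centroid of triangle VZQ ⇒ H = (1/3, 1/3)
2. C is where the line through Z parallel to QV meets line QH ⇒ C = (1, -1)
C = Q + t·(H−Q) with t = 3, so QC:CH = t:(1−t) = 3:-2

QC:CH = -3/2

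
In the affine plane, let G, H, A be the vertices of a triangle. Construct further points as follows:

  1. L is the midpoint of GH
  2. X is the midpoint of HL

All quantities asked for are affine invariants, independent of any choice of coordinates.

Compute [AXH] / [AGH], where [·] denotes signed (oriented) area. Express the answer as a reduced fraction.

[AXH]:[AGH] = 1/4

Assign G = (0, 0), H = (1, 0), A = (0, 1) — the answer is frame-independent, so this choice is without loss of generality.
1. L is the midpoint of GH ⇒ L = (1/2, 0)
2. X is the midpoint of HL ⇒ X = (3/4, 0)
2·[AXH] = 1/4, 2·[AGH] = 1
[AXH]:[AGH] = 1/4:1 = 1/4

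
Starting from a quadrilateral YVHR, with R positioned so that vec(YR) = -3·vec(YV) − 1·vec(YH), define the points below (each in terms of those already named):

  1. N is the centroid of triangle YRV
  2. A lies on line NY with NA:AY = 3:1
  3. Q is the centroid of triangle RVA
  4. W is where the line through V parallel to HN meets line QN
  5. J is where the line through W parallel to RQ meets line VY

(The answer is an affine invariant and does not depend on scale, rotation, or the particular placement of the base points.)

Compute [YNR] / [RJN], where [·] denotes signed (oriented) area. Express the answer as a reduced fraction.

Set Y = (0, 0), V = (1, 0), H = (0, 1), R = (-3, -1); any affine frame gives the same invariant.
1. N is the centroid of triangle YRV ⇒ N = (-2/3, -1/3)
2. A lies on line NY with NA:AY = 3:1 ⇒ A = (-1/6, -1/12)
3. Q is the centroid of triangle RVA ⇒ Q = (-13/18, -13/36)
4. W is where the line through V parallel to HN meets line QN ⇒ W = (4/3, 2/3)
5. J is where the line through W parallel to RQ meets line VY ⇒ J = (-24/23, 0)
2·[YNR] = -1/3, 2·[RJN] = -71/69
[YNR]:[RJN] = -1/3:-71/69 = 23/71

[YNR]:[RJN] = 23/71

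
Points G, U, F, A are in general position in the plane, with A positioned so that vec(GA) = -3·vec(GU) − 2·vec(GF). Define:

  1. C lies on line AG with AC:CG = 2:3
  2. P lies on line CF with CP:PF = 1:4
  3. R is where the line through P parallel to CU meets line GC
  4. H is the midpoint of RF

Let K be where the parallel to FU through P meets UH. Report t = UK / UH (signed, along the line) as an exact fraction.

Choose coordinates G = (0, 0), U = (1, 0), F = (0, 1), A = (-3, -2).
1. C lies on line AG with AC:CG = 2:3 ⇒ C = (-9/5, -6/5)
2. P lies on line CF with CP:PF = 1:4 ⇒ P = (-36/25, -19/25)
3. R is where the line through P parallel to CU meets line GC ⇒ R = (-3/5, -2/5)
4. H is the midpoint of RF ⇒ H = (-3/10, 3/10)
through P parallel to FU: direction (1, -1); meets UH at K = (-79/25, 24/25)
K = U + t·(H−U) with t = 16/5

t = 16/5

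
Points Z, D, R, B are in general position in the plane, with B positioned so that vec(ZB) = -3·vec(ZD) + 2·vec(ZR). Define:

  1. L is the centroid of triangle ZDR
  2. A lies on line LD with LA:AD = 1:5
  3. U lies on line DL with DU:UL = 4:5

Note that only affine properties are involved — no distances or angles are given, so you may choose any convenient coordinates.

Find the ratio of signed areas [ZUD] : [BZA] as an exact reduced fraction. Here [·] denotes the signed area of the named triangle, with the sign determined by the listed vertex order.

[ZUD]:[BZA] = -8/93

Set Z = (0, 0), D = (1, 0), R = (0, 1), B = (-3, 2); any affine frame gives the same invariant.
1. L is the centroid of triangle ZDR ⇒ L = (1/3, 1/3)
2. A lies on line LD with LA:AD = 1:5 ⇒ A = (4/9, 5/18)
3. U lies on line DL with DU:UL = 4:5 ⇒ U = (19/27, 4/27)
2·[ZUD] = -4/27, 2·[BZA] = 31/18
[ZUD]:[BZA] = -4/27:31/18 = -8/93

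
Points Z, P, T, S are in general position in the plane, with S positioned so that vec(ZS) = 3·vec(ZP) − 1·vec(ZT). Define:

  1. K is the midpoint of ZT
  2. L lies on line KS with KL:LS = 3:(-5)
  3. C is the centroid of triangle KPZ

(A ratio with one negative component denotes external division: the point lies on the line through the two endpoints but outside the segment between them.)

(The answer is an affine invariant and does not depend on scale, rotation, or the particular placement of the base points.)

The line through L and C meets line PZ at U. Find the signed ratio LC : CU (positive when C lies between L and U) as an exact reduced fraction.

Assign Z = (0, 0), P = (1, 0), T = (0, 1), S = (3, -1) — the answer is frame-independent, so this choice is without loss of generality.
1. K is the midpoint of ZT ⇒ K = (0, 1/2)
2. L lies on line KS with KL:LS = 3:(-5) ⇒ L = (-9/2, 11/4)
3. C is the centroid of triangle KPZ ⇒ C = (1/3, 1/6)
line LC meets PZ at U = (20/31, 0)
C = L + t·(U−L) with t = 31/33, so LC:CU = 31/33:2/33

LC:CU = 31/2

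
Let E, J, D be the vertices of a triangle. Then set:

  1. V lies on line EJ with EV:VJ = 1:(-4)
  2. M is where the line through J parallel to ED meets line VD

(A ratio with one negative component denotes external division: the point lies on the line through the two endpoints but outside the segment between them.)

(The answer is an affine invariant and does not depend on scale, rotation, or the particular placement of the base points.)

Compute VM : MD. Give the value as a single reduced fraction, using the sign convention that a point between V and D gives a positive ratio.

VM:MD = -4/3

Assign E = (0, 0), J = (1, 0), D = (0, 1) — the answer is frame-independent, so this choice is without loss of generality.
1. V lies on line EJ with EV:VJ = 1:(-4) ⇒ V = (-1/3, 0)
2. M is where the line through J parallel to ED meets line VD ⇒ M = (1, 4)
M = V + t·(D−V) with t = 4, so VM:MD = t:(1−t) = 4:-3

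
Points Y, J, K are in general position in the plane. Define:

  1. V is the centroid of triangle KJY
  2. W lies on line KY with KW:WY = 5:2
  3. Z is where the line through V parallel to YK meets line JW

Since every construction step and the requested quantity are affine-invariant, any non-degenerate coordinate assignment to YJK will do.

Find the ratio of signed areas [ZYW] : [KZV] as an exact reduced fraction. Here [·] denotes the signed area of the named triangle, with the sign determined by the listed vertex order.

[ZYW]:[KZV] = -2

Set Y = (0, 0), J = (1, 0), K = (0, 1); any affine frame gives the same invariant.
1. V is the centroid of triangle KJY ⇒ V = (1/3, 1/3)
2. W lies on line KY with KW:WY = 5:2 ⇒ W = (0, 2/7)
3. Z is where the line through V parallel to YK meets line JW ⇒ Z = (1/3, 4/21)
2·[ZYW] = -2/21, 2·[KZV] = 1/21
[ZYW]:[KZV] = -2/21:1/21 = -2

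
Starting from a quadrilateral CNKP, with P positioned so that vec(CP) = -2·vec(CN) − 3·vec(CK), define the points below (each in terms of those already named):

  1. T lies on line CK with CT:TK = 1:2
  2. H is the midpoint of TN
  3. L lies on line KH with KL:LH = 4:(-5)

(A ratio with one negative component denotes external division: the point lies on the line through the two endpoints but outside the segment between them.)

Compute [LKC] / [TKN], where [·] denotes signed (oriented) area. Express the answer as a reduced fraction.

Work in coordinates with C = (0, 0), N = (1, 0), K = (0, 1), P = (-2, -3).
1. T lies on line CK with CT:TK = 1:2 ⇒ T = (0, 1/3)
2. H is the midpoint of TN ⇒ H = (1/2, 1/6)
3. L lies on line KH with KL:LH = 4:(-5) ⇒ L = (-2, 13/3)
2·[LKC] = -2, 2·[TKN] = -2/3
[LKC]:[TKN] = -2:-2/3 = 3

[LKC]:[TKN] = 3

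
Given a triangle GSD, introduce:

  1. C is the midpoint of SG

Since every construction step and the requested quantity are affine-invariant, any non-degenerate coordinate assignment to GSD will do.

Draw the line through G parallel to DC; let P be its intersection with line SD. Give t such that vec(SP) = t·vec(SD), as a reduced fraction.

t = 2

Assign G = (0, 0), S = (1, 0), D = (0, 1) — the answer is frame-independent, so this choice is without loss of generality.
1. C is the midpoint of SG ⇒ C = (1/2, 0)
through G parallel to DC: direction (1/2, -1); meets SD at P = (-1, 2)
P = S + t·(D−S) with t = 2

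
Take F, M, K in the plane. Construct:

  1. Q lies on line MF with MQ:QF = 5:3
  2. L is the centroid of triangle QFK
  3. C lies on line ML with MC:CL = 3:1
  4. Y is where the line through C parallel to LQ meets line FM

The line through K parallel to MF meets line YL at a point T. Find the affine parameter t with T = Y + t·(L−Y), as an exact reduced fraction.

t = 3

Work in coordinates with F = (0, 0), M = (1, 0), K = (0, 1).
1. Q lies on line MF with MQ:QF = 5:3 ⇒ Q = (3/8, 0)
2. L is the centroid of triangle QFK ⇒ L = (1/8, 1/3)
3. C lies on line ML with MC:CL = 3:1 ⇒ C = (11/32, 1/4)
4. Y is where the line through C parallel to LQ meets line FM ⇒ Y = (17/32, 0)
through K parallel to MF: direction (-1, 0); meets YL at T = (-11/16, 1)
T = Y + t·(L−Y) with t = 3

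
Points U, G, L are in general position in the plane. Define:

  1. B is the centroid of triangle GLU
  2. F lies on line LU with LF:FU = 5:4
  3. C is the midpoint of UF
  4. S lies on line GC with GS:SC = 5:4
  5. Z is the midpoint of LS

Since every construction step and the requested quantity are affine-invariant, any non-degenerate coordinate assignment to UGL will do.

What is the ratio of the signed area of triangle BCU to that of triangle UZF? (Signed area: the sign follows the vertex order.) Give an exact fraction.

[BCU]:[UZF] = 3/4

Set U = (0, 0), G = (1, 0), L = (0, 1); any affine frame gives the same invariant.
1. B is the centroid of triangle GLU ⇒ B = (1/3, 1/3)
2. F lies on line LU with LF:FU = 5:4 ⇒ F = (0, 4/9)
3. C is the midpoint of UF ⇒ C = (0, 2/9)
4. S lies on line GC with GS:SC = 5:4 ⇒ S = (4/9, 10/81)
5. Z is the midpoint of LS ⇒ Z = (2/9, 91/162)
2·[BCU] = 2/27, 2·[UZF] = 8/81
[BCU]:[UZF] = 2/27:8/81 = 3/4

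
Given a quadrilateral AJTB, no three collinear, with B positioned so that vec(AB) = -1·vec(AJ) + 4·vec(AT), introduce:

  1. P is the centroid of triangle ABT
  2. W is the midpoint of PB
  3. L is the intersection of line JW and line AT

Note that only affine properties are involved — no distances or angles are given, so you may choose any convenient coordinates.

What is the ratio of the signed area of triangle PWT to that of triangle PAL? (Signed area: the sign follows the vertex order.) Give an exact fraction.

Assign A = (0, 0), J = (1, 0), T = (0, 1), B = (-1, 4) — the answer is frame-independent, so this choice is without loss of generality.
1. P is the centroid of triangle ABT ⇒ P = (-1/3, 5/3)
2. W is the midpoint of PB ⇒ W = (-2/3, 17/6)
3. L is the intersection of line JW and line AT ⇒ L = (0, 17/10)
2·[PWT] = -1/6, 2·[PAL] = 17/30
[PWT]:[PAL] = -1/6:17/30 = -5/17

[PWT]:[PAL] = -5/17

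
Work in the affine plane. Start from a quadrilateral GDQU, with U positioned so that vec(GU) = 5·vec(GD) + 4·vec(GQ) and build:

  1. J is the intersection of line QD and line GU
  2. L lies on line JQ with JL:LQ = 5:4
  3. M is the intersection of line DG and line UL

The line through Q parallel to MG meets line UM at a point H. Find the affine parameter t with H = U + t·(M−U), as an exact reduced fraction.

Assign G = (0, 0), D = (1, 0), Q = (0, 1), U = (5, 4) — the answer is frame-independent, so this choice is without loss of generality.
1. J is the intersection of line QD and line GU ⇒ J = (5/9, 4/9)
2. L lies on line JQ with JL:LQ = 5:4 ⇒ L = (20/81, 61/81)
3. M is the intersection of line DG and line UL ⇒ M = (-225/263, 0)
through Q parallel to MG: direction (225/263, 0); meets UM at H = (160/263, 1)
H = U + t·(M−U) with t = 3/4

t = 3/4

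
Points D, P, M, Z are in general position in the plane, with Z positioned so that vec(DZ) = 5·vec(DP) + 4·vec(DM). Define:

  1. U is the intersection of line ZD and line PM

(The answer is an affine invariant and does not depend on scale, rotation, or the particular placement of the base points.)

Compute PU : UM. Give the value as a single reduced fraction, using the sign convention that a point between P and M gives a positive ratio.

PU:UM = 4/5

Assign D = (0, 0), P = (1, 0), M = (0, 1), Z = (5, 4) — the answer is frame-independent, so this choice is without loss of generality.
1. U is the intersection of line ZD and line PM ⇒ U = (5/9, 4/9)
U = P + t·(M−P) with t = 4/9, so PU:UM = t:(1−t) = 4/9:5/9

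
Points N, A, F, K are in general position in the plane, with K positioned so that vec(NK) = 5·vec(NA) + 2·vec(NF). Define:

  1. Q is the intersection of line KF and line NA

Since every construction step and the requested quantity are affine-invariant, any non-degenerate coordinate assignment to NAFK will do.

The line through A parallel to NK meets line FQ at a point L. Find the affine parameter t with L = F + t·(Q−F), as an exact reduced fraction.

Assign N = (0, 0), A = (1, 0), F = (0, 1), K = (5, 2) — the answer is frame-independent, so this choice is without loss of generality.
1. Q is the intersection of line KF and line NA ⇒ Q = (-5, 0)
through A parallel to NK: direction (5, 2); meets FQ at L = (7, 12/5)
L = F + t·(Q−F) with t = -7/5

t = -7/5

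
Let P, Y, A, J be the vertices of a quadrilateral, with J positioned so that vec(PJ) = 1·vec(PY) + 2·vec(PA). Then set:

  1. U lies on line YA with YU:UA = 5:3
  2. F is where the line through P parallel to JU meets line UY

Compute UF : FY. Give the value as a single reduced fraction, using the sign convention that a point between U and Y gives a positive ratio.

Assign P = (0, 0), Y = (1, 0), A = (0, 1), J = (1, 2) — the answer is frame-independent, so this choice is without loss of generality.
1. U lies on line YA with YU:UA = 5:3 ⇒ U = (3/8, 5/8)
2. F is where the line through P parallel to JU meets line UY ⇒ F = (5/16, 11/16)
F = U + t·(Y−U) with t = -1/10, so UF:FY = t:(1−t) = -1/10:11/10

UF:FY = -1/11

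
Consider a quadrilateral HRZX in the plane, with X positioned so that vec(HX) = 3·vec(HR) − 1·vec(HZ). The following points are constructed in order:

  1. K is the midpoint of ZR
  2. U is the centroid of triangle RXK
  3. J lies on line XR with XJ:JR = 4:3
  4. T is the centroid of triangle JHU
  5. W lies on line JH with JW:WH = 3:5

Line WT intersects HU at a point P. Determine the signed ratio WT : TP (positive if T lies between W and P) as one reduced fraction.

Assign H = (0, 0), R = (1, 0), Z = (0, 1), X = (3, -1) — the answer is frame-independent, so this choice is without loss of generality.
1. K is the midpoint of ZR ⇒ K = (1/2, 1/2)
2. U is the centroid of triangle RXK ⇒ U = (3/2, -1/6)
3. J lies on line XR with XJ:JR = 4:3 ⇒ J = (13/7, -3/7)
4. T is the centroid of triangle JHU ⇒ T = (47/42, -25/126)
5. W lies on line JH with JW:WH = 3:5 ⇒ W = (65/56, -15/56)
line WT meets HU at P = (15/14, -5/42)
T = W + t·(P−W) with t = 7/15, so WT:TP = 7/15:8/15

WT:TP = 7/8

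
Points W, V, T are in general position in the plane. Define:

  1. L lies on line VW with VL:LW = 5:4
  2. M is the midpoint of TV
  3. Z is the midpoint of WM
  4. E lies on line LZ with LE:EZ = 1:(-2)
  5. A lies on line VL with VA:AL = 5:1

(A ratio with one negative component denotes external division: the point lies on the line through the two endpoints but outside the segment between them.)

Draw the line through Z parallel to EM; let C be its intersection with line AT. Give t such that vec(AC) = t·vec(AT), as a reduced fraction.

Work in coordinates with W = (0, 0), V = (1, 0), T = (0, 1).
1. L lies on line VW with VL:LW = 5:4 ⇒ L = (4/9, 0)
2. M is the midpoint of TV ⇒ M = (1/2, 1/2)
3. Z is the midpoint of WM ⇒ Z = (1/4, 1/4)
4. E lies on line LZ with LE:EZ = 1:(-2) ⇒ E = (23/36, -1/4)
5. A lies on line VL with VA:AL = 5:1 ⇒ A = (29/54, 0)
through Z parallel to EM: direction (-5/36, 3/4); meets AT at C = (29/171, 13/19)
C = A + t·(T−A) with t = 13/19

t = 13/19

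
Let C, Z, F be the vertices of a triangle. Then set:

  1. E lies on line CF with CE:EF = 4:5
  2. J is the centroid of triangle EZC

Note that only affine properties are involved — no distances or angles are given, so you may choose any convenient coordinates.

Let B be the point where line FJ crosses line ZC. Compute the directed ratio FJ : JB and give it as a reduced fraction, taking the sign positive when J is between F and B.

FJ:JB = 23/4

Assign C = (0, 0), Z = (1, 0), F = (0, 1) — the answer is frame-independent, so this choice is without loss of generality.
1. E lies on line CF with CE:EF = 4:5 ⇒ E = (0, 4/9)
2. J is the centroid of triangle EZC ⇒ J = (1/3, 4/27)
line FJ meets ZC at B = (9/23, 0)
J = F + t·(B−F) with t = 23/27, so FJ:JB = 23/27:4/27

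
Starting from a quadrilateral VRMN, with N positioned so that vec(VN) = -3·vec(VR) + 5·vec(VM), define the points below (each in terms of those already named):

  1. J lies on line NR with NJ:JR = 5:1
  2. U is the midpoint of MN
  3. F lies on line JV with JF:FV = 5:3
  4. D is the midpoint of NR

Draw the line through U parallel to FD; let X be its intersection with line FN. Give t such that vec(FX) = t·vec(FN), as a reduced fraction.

Work in coordinates with V = (0, 0), R = (1, 0), M = (0, 1), N = (-3, 5).
1. J lies on line NR with NJ:JR = 5:1 ⇒ J = (1/3, 5/6)
2. U is the midpoint of MN ⇒ U = (-3/2, 3)
3. F lies on line JV with JF:FV = 5:3 ⇒ F = (1/8, 5/16)
4. D is the midpoint of NR ⇒ D = (-1, 5/2)
through U parallel to FD: direction (-9/8, 35/16); meets FN at X = (-15/16, 61/32)
X = F + t·(N−F) with t = 17/50

t = 17/50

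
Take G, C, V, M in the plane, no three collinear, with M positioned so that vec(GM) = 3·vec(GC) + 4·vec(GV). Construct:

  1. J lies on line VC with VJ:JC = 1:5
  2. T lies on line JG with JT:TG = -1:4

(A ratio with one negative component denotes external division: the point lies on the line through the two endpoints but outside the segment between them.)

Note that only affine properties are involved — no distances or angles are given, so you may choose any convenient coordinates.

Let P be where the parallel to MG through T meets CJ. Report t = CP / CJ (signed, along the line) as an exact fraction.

t = 116/105

Assign G = (0, 0), C = (1, 0), V = (0, 1), M = (3, 4) — the answer is frame-independent, so this choice is without loss of generality.
1. J lies on line VC with VJ:JC = 1:5 ⇒ J = (1/6, 5/6)
2. T lies on line JG with JT:TG = -1:4 ⇒ T = (2/9, 10/9)
through T parallel to MG: direction (-3, -4); meets CJ at P = (5/63, 58/63)
P = C + t·(J−C) with t = 116/105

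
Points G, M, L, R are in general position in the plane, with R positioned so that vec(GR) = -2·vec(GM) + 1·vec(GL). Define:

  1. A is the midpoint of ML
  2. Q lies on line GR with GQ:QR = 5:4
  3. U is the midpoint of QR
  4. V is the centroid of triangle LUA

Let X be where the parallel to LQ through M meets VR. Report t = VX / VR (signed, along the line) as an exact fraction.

t = -13/9

Set G = (0, 0), M = (1, 0), L = (0, 1), R = (-2, 1); any affine frame gives the same invariant.
1. A is the midpoint of ML ⇒ A = (1/2, 1/2)
2. Q lies on line GR with GQ:QR = 5:4 ⇒ Q = (-10/9, 5/9)
3. U is the midpoint of QR ⇒ U = (-14/9, 7/9)
4. V is the centroid of triangle LUA ⇒ V = (-19/54, 41/54)
through M parallel to LQ: direction (-10/9, -4/9); meets VR at X = (493/243, 100/243)
X = V + t·(R−V) with t = -13/9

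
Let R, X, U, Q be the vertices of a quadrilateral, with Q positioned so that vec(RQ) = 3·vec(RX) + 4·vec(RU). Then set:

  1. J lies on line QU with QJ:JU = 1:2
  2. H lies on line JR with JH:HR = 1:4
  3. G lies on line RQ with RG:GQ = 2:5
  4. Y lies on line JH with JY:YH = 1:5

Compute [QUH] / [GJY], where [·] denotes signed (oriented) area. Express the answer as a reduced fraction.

Work in coordinates with R = (0, 0), X = (1, 0), U = (0, 1), Q = (3, 4).
1. J lies on line QU with QJ:JU = 1:2 ⇒ J = (2, 3)
2. H lies on line JR with JH:HR = 1:4 ⇒ H = (8/5, 12/5)
3. G lies on line RQ with RG:GQ = 2:5 ⇒ G = (6/7, 8/7)
4. Y lies on line JH with JY:YH = 1:5 ⇒ Y = (29/15, 29/10)
2·[QUH] = 3/5, 2·[GJY] = 1/105
[QUH]:[GJY] = 3/5:1/105 = 63

[QUH]:[GJY] = 63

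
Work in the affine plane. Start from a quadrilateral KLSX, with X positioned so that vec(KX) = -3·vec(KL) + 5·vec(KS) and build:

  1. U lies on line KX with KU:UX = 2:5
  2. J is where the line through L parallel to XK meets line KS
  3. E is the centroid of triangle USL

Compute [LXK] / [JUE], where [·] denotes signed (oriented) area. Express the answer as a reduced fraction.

Assign K = (0, 0), L = (1, 0), S = (0, 1), X = (-3, 5) — the answer is frame-independent, so this choice is without loss of generality.
1. U lies on line KX with KU:UX = 2:5 ⇒ U = (-6/7, 10/7)
2. J is where the line through L parallel to XK meets line KS ⇒ J = (0, 5/3)
3. E is the centroid of triangle USL ⇒ E = (1/21, 17/21)
2·[LXK] = 5, 2·[JUE] = 47/63
[LXK]:[JUE] = 5:47/63 = 315/47

[LXK]:[JUE] = 315/47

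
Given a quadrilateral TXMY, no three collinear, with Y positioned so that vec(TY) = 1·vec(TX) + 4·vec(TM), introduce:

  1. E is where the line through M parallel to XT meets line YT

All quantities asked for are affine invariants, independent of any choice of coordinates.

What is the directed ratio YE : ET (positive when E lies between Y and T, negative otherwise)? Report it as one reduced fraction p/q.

YE:ET = 3

Set T = (0, 0), X = (1, 0), M = (0, 1), Y = (1, 4); any affine frame gives the same invariant.
1. E is where the line through M parallel to XT meets line YT ⇒ E = (1/4, 1)
E = Y + t·(T−Y) with t = 3/4, so YE:ET = t:(1−t) = 3/4:1/4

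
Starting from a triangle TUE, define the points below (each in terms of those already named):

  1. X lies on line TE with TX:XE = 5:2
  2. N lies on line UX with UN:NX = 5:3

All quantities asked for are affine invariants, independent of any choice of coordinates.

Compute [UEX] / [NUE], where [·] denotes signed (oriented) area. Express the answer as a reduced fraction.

[UEX]:[NUE] = 8/5

Assign T = (0, 0), U = (1, 0), E = (0, 1) — the answer is frame-independent, so this choice is without loss of generality.
1. X lies on line TE with TX:XE = 5:2 ⇒ X = (0, 5/7)
2. N lies on line UX with UN:NX = 5:3 ⇒ N = (3/8, 25/56)
2·[UEX] = 2/7, 2·[NUE] = 5/28
[UEX]:[NUE] = 2/7:5/28 = 8/5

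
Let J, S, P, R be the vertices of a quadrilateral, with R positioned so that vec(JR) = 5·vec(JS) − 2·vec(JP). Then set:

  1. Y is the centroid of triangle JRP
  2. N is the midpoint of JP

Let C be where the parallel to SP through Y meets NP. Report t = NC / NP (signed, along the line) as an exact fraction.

Choose coordinates J = (0, 0), S = (1, 0), P = (0, 1), R = (5, -2).
1. Y is the centroid of triangle JRP ⇒ Y = (5/3, -1/3)
2. N is the midpoint of JP ⇒ N = (0, 1/2)
through Y parallel to SP: direction (-1, 1); meets NP at C = (0, 4/3)
C = N + t·(P−N) with t = 5/3

t = 5/3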